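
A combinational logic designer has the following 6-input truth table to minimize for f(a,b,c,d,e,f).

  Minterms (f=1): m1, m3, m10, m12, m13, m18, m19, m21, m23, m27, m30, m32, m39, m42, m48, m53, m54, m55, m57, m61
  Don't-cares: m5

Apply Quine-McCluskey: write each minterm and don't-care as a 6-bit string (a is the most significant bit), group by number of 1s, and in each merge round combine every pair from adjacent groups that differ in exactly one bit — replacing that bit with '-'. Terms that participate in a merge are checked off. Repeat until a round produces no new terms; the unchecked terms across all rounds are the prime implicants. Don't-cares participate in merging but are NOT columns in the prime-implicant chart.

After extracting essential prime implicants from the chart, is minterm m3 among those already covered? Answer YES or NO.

size-2^0 implicants → 000001(✓)  000011(✓)  000101(✓)  001010(✓)  001100(✓)  001101(✓)  010010(✓)  010011(✓)  010101(✓)  010111(✓)  011011(✓)  011110  100000(✓)  100111(✓)  101010(✓)  110000(✓)  110101(✓)  110110(✓)  110111(✓)  111001(✓)  111101(✓)
size-2^1 implicants → -01010  -10101(✓)  -10111(✓)  0-0011  0-0101  00-101  000-01  0000-1  00110-  01-011  010-11  01001-  0101-1(✓)  1-0000  1-0111  11-101  1101-1(✓)  11011-  111-01
size-2^2 implicants → -101-1
Unchecked terms (primes): -01010, -101-1, 0-0011, 0-0101, 00-101, 000-01, 0000-1, 00110-, 01-011, 010-11, 01001-, 011110, 1-0000, 1-0111, 11-101, 11011-, 111-01
Minterm coverage:
  m1 ⊆ 000-01,0000-1
  m3 ⊆ 0-0011,0000-1
  m10 ⊆ -01010 [E]
  m12 ⊆ 00110- [E]
  m13 ⊆ 00-101,00110-
  m18 ⊆ 01001- [E]
  m19 ⊆ 0-0011,01-011,010-11,01001-
  m21 ⊆ -101-1,0-0101
  m23 ⊆ -101-1,010-11
  m27 ⊆ 01-011 [E]
  m30 ⊆ 011110 [E]
  m32 ⊆ 1-0000 [E]
  m39 ⊆ 1-0111 [E]
  m42 ⊆ -01010 [E]
  m48 ⊆ 1-0000 [E]
  m53 ⊆ -101-1,11-101
  m54 ⊆ 11011- [E]
  m55 ⊆ -101-1,1-0111,11011-
  m57 ⊆ 111-01 [E]
  m61 ⊆ 11-101,111-01
E = {-01010, 00110-, 01-011, 01001-, 011110, 1-0000, 1-0111, 11011-, 111-01}

NO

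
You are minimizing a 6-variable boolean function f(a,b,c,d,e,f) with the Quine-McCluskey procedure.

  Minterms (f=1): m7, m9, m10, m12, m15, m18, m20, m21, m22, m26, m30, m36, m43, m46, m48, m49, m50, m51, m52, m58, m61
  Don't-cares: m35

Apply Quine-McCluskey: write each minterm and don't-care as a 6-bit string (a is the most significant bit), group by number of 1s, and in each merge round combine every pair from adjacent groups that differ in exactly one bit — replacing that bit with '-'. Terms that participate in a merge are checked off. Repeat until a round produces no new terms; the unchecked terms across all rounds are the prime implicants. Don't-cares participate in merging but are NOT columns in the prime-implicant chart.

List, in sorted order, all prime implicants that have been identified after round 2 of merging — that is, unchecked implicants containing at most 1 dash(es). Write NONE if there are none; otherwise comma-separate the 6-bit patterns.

-10100, 0-1010, 00-111, 001001, 001100, 0101-0, 01010-, 1-0011, 1-0100, 10-011, 101110, 110-00, 111101

Round 0: 000111✓ 001001 001010✓ 001100 001111✓ 010010✓ 010100✓ 010101✓ 010110✓ 011010✓ 011110✓ 100011✓ 100100✓ 101011✓ 101110 110000✓ 110001✓ 110010✓ 110011✓ 110100✓ 111010✓ 111101
Round 1: -10010✓ -10100 -11010✓ 0-1010 00-111 01-010✓ 01-110✓ 010-10✓ 0101-0 01010- 011-10✓ 1-0011 1-0100 10-011 11-010✓ 110-00 1100-0✓ 1100-1✓ 11000-✓ 11001-✓
Round 2: -1-010 01--10 1100--
PIs = {-1-010, -10100, 0-1010, 00-111, 001001, 001100, 01--10, 0101-0, 01010-, 1-0011, 1-0100, 10-011, 101110, 110-00, 1100--, 111101}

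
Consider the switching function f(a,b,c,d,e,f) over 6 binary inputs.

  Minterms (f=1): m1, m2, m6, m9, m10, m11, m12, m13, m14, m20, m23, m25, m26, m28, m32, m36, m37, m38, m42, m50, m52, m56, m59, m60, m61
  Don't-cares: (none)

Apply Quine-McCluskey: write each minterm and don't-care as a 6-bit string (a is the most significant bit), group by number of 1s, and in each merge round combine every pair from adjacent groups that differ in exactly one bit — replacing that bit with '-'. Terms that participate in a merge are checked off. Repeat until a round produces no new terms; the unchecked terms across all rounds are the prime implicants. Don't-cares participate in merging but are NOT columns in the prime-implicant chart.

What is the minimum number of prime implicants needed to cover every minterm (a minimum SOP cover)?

size-2^0 implicants → 000001(✓)  000010(✓)  000110(✓)  001001(✓)  001010(✓)  001011(✓)  001100(✓)  001101(✓)  001110(✓)  010100(✓)  010111  011001(✓)  011010(✓)  011100(✓)  100000(✓)  100100(✓)  100101(✓)  100110(✓)  101010(✓)  110010  110100(✓)  111000(✓)  111011  111100(✓)  111101(✓)
size-2^1 implicants → -00110  -01010  -10100(✓)  -11100(✓)  0-1001  0-1010  0-1100  00-001  00-010(✓)  00-110(✓)  000-10(✓)  001-01  001-10(✓)  0010-1  00101-  0011-0  00110-  01-100(✓)  1-0100  100-00  1001-0  10010-  11-100(✓)  111-00  11110-
size-2^2 implicants → -1-100  00--10
Unchecked terms (primes): -00110, -01010, -1-100, 0-1001, 0-1010, 0-1100, 00--10, 00-001, 001-01, 0010-1, 00101-, 0011-0, 00110-, 010111, 1-0100, 100-00, 1001-0, 10010-, 110010, 111-00, 111011, 11110-
Minterm coverage:
  m1 ⊆ 00-001 [E]
  m2 ⊆ 00--10 [E]
  m6 ⊆ -00110,00--10
  m9 ⊆ 0-1001,00-001,001-01,0010-1
  m10 ⊆ -01010,0-1010,00--10,00101-
  m11 ⊆ 0010-1,00101-
  m12 ⊆ 0-1100,0011-0,00110-
  m13 ⊆ 001-01,00110-
  m14 ⊆ 00--10,0011-0
  m20 ⊆ -1-100 [E]
  m23 ⊆ 010111 [E]
  m25 ⊆ 0-1001 [E]
  m26 ⊆ 0-1010 [E]
  m28 ⊆ -1-100,0-1100
  m32 ⊆ 100-00 [E]
  m36 ⊆ 1-0100,100-00,1001-0,10010-
  m37 ⊆ 10010- [E]
  m38 ⊆ -00110,1001-0
  m42 ⊆ -01010 [E]
  m50 ⊆ 110010 [E]
  m52 ⊆ -1-100,1-0100
  m56 ⊆ 111-00 [E]
  m59 ⊆ 111011 [E]
  m60 ⊆ -1-100,111-00,11110-
  m61 ⊆ 11110- [E]
E = {-01010, -1-100, 0-1001, 0-1010, 00--10, 00-001, 010111, 100-00, 10010-, 110010, 111-00, 111011, 11110-}
Petrick residual → -00110, 0010-1, 00110-
Cover = b'c'def' + b'cd'ef' + bde'f' + a'cd'e'f + a'cd'ef' + a'b'ef' + a'b'd'e'f + a'b'cd'f + a'b'cde' + a'bc'def + ab'c'e'f' + ab'c'de' + abc'd'ef' + abce'f' + abcd'ef + abcde'  |cover|=16

16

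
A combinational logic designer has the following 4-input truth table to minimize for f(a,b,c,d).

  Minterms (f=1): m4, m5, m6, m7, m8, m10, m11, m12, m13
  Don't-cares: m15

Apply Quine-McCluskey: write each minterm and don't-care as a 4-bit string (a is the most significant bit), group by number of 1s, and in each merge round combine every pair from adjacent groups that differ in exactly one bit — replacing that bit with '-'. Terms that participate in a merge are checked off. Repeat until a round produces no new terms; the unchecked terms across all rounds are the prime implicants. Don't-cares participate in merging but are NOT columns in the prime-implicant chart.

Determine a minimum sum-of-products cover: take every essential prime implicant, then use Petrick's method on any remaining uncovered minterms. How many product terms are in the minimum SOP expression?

4

Round 0: 0100✓ 0101✓ 0110✓ 0111✓ 1000✓ 1010✓ 1011✓ 1100✓ 1101✓ 1111✓
Round 1: -100✓ -101✓ -111✓ 01-0✓ 01-1✓ 010-✓ 011-✓ 1-00 1-11 10-0 101- 11-1✓ 110-✓
Round 2: -1-1 -10- 01--
PIs = {-1-1, -10-, 01--, 1-00, 1-11, 10-0, 101-}
Coverage chart:
  m4: -10-,01--
  m5: -1-1,-10-,01--
  m6: 01-- ←essential
  m7: -1-1,01--
  m8: 1-00,10-0
  m10: 10-0,101-
  m11: 1-11,101-
  m12: -10-,1-00
  m13: -1-1,-10-
Essential: 01--
Petrick residual → -1-1, 1-00, 101-
Min cover (4 terms): bd + a'b + ac'd' + ab'c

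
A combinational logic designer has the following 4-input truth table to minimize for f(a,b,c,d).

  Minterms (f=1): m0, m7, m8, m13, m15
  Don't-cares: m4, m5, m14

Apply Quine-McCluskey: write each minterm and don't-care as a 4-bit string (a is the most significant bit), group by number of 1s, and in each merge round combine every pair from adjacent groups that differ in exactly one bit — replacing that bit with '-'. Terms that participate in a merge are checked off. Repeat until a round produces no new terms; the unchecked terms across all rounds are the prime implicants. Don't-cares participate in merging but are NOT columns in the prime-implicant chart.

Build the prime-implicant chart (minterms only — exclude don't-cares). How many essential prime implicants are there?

size-2^0 implicants → 0000(✓)  0100(✓)  0101(✓)  0111(✓)  1000(✓)  1101(✓)  1110(✓)  1111(✓)
size-2^1 implicants → -000  -101(✓)  -111(✓)  0-00  01-1(✓)  010-  11-1(✓)  111-
size-2^2 implicants → -1-1
Unchecked terms (primes): -000, -1-1, 0-00, 010-, 111-
Minterm coverage:
  m0 ⊆ -000,0-00
  m7 ⊆ -1-1 [E]
  m8 ⊆ -000 [E]
  m13 ⊆ -1-1 [E]
  m15 ⊆ -1-1,111-
E = {-000, -1-1}

2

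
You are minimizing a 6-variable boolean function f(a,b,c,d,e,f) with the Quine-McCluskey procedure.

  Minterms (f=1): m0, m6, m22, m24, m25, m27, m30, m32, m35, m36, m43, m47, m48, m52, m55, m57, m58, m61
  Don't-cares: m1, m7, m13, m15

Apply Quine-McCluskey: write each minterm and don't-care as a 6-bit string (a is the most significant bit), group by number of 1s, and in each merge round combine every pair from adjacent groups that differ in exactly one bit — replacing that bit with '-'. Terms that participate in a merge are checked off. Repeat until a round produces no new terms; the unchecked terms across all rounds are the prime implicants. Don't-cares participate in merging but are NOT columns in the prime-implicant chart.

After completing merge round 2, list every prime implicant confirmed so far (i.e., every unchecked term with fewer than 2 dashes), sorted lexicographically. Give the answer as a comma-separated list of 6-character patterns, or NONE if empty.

Round 0: 000000✓ 000001✓ 000110✓ 000111✓ 001101✓ 001111✓ 010110✓ 011000✓ 011001✓ 011011✓ 011110✓ 100000✓ 100011✓ 100100✓ 101011✓ 101111✓ 110000✓ 110100✓ 110111 111001✓ 111010 111101✓
Round 1: -00000 -01111 -11001 0-0110 00-111 00000- 00011- 0011-1 01-110 0110-1 01100- 1-0000✓ 1-0100✓ 10-011 100-00✓ 101-11 110-00✓ 111-01
Round 2: 1-0-00
PIs = {-00000, -01111, -11001, 0-0110, 00-111, 00000-, 00011-, 0011-1, 01-110, 0110-1, 01100-, 1-0-00, 10-011, 101-11, 110111, 111-01, 111010}

-00000, -01111, -11001, 0-0110, 00-111, 00000-, 00011-, 0011-1, 01-110, 0110-1, 01100-, 10-011, 101-11, 110111, 111-01, 111010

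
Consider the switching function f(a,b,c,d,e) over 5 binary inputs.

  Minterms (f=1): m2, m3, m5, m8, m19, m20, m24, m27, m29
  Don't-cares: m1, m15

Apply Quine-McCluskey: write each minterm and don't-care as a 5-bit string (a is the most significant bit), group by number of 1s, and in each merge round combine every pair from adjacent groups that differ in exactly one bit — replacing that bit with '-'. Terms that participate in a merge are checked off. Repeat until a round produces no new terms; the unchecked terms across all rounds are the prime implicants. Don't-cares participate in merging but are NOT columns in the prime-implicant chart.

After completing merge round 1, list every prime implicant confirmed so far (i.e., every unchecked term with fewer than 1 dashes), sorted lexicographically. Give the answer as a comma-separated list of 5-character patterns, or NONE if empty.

[col 0] 00001*, 00010*, 00011*, 00101*, 01000*, 01111, 10011*, 10100, 11000*, 11011*, 11101
[col 1] -0011, -1000, 00-01, 000-1, 0001-, 1-011
Prime implicants: -0011, -1000, 00-01, 000-1, 0001-, 01111, 1-011, 10100, 11101

01111, 10100, 11101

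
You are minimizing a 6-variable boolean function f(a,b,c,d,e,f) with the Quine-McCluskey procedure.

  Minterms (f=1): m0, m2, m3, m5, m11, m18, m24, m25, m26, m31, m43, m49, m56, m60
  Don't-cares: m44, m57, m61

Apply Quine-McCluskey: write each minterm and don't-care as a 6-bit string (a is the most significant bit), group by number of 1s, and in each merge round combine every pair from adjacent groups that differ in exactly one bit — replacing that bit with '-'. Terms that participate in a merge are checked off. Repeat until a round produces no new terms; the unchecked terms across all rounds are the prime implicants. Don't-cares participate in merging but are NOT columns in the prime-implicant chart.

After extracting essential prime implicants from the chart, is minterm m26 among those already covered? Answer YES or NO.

Round 0: 000000✓ 000010✓ 000011✓ 000101 001011✓ 010010✓ 011000✓ 011001✓ 011010✓ 011111 101011✓ 101100✓ 110001✓ 111000✓ 111001✓ 111100✓ 111101✓
Round 1: -01011 -11000✓ -11001✓ 0-0010 00-011 0000-0 00001- 01-010 0110-0 01100-✓ 1-1100 11-001 111-00✓ 111-01✓ 11100-✓ 11110-✓
Round 2: -1100- 111-0-
PIs = {-01011, -1100-, 0-0010, 00-011, 0000-0, 00001-, 000101, 01-010, 0110-0, 011111, 1-1100, 11-001, 111-0-}
Coverage chart:
  m0: 0000-0 ←essential
  m2: 0-0010,0000-0,00001-
  m3: 00-011,00001-
  m5: 000101 ←essential
  m11: -01011,00-011
  m18: 0-0010,01-010
  m24: -1100-,0110-0
  m25: -1100- ←essential
  m26: 01-010,0110-0
  m31: 011111 ←essential
  m43: -01011 ←essential
  m49: 11-001 ←essential
  m56: -1100-,111-0-
  m60: 1-1100,111-0-
Essential: -01011, -1100-, 0000-0, 000101, 011111, 11-001

NO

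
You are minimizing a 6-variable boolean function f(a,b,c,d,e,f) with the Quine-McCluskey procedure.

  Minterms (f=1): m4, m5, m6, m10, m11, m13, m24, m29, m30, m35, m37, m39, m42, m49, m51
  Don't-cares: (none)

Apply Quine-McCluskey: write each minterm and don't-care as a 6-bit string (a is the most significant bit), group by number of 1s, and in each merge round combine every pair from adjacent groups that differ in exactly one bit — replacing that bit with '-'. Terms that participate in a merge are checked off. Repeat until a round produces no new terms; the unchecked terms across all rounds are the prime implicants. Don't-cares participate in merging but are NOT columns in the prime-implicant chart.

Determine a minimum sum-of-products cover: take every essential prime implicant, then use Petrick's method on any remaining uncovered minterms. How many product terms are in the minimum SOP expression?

[col 0] 000100*, 000101*, 000110*, 001010*, 001011*, 001101*, 011000, 011101*, 011110, 100011*, 100101*, 100111*, 101010*, 110001*, 110011*
[col 1] -00101, -01010, 0-1101, 00-101, 0001-0, 00010-, 00101-, 1-0011, 100-11, 1001-1, 1100-1
Prime implicants: -00101, -01010, 0-1101, 00-101, 0001-0, 00010-, 00101-, 011000, 011110, 1-0011, 100-11, 1001-1, 1100-1
PI chart (minterm → PIs covering it):
  4 | 0001-0,00010-
  5 | -00101,00-101,00010-
  6 | 0001-0  (sole → essential)
  10 | -01010,00101-
  11 | 00101-  (sole → essential)
  13 | 0-1101,00-101
  24 | 011000  (sole → essential)
  29 | 0-1101  (sole → essential)
  30 | 011110  (sole → essential)
  35 | 1-0011,100-11
  37 | -00101,1001-1
  39 | 100-11,1001-1
  42 | -01010  (sole → essential)
  49 | 1100-1  (sole → essential)
  51 | 1-0011,1100-1
Essential prime implicants: -01010, 0-1101, 0001-0, 00101-, 011000, 011110, 1100-1
Petrick residual → -00101, 100-11
Minimum SOP uses 9 PIs: b'c'de'f + b'cd'ef' + a'cde'f + a'b'c'df' + a'b'cd'e + a'bcd'e'f' + a'bcdef' + ab'c'ef + abc'd'f

9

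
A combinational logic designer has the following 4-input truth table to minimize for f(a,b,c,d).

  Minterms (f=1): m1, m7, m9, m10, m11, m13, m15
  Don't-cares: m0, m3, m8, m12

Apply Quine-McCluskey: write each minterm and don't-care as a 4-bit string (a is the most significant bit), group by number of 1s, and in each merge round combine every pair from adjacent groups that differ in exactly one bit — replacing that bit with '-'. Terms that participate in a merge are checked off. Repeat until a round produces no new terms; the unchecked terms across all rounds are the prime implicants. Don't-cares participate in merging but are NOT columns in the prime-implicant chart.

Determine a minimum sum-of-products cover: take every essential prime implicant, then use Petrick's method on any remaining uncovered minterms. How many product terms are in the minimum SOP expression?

Round 0: 0000✓ 0001✓ 0011✓ 0111✓ 1000✓ 1001✓ 1010✓ 1011✓ 1100✓ 1101✓ 1111✓
Round 1: -000✓ -001✓ -011✓ -111✓ 0-11✓ 00-1✓ 000-✓ 1-00✓ 1-01✓ 1-11✓ 10-0✓ 10-1✓ 100-✓ 101-✓ 11-1✓ 110-✓
Round 2: --11 -0-1 -00- 1--1 1-0- 10--
PIs = {--11, -0-1, -00-, 1--1, 1-0-, 10--}
Coverage chart:
  m1: -0-1,-00-
  m7: --11 ←essential
  m9: -0-1,-00-,1--1,1-0-,10--
  m10: 10-- ←essential
  m11: --11,-0-1,1--1,10--
  m13: 1--1,1-0-
  m15: --11,1--1
Essential: --11, 10--
Petrick residual → -0-1, 1--1
Min cover (4 terms): cd + b'd + ad + ab'

4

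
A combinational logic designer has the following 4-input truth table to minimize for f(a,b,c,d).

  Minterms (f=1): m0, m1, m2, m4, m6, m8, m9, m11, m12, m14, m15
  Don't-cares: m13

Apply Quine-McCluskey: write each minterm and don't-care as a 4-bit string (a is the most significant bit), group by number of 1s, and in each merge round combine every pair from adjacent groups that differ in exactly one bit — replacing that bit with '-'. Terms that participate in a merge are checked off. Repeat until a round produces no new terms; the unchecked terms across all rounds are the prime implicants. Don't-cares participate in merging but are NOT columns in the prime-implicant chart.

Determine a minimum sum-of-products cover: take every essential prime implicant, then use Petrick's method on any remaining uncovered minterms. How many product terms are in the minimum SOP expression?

4

size-2^0 implicants → 0000(✓)  0001(✓)  0010(✓)  0100(✓)  0110(✓)  1000(✓)  1001(✓)  1011(✓)  1100(✓)  1101(✓)  1110(✓)  1111(✓)
size-2^1 implicants → -000(✓)  -001(✓)  -100(✓)  -110(✓)  0-00(✓)  0-10(✓)  00-0(✓)  000-(✓)  01-0(✓)  1-00(✓)  1-01(✓)  1-11(✓)  10-1(✓)  100-(✓)  11-0(✓)  11-1(✓)  110-(✓)  111-(✓)
size-2^2 implicants → --00  -00-  -1-0  0--0  1--1  1-0-  11--
Unchecked terms (primes): --00, -00-, -1-0, 0--0, 1--1, 1-0-, 11--
Minterm coverage:
  m0 ⊆ --00,-00-,0--0
  m1 ⊆ -00- [E]
  m2 ⊆ 0--0 [E]
  m4 ⊆ --00,-1-0,0--0
  m6 ⊆ -1-0,0--0
  m8 ⊆ --00,-00-,1-0-
  m9 ⊆ -00-,1--1,1-0-
  m11 ⊆ 1--1 [E]
  m12 ⊆ --00,-1-0,1-0-,11--
  m14 ⊆ -1-0,11--
  m15 ⊆ 1--1,11--
E = {-00-, 0--0, 1--1}
Petrick residual → -1-0
Cover = b'c' + bd' + a'd' + ad  |cover|=4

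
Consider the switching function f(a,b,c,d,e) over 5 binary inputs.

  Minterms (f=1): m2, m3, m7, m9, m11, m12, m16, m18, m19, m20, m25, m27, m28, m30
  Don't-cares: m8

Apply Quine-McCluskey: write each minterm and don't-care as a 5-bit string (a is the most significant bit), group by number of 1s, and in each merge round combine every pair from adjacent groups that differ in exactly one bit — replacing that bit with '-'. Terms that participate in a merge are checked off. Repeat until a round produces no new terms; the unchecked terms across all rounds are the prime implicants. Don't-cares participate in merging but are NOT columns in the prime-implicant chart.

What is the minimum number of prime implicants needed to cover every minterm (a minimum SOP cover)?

6

[col 0] 00010*, 00011*, 00111*, 01000*, 01001*, 01011*, 01100*, 10000*, 10010*, 10011*, 10100*, 11001*, 11011*, 11100*, 11110*
[col 1] -0010*, -0011*, -1001*, -1011*, -1100, 0-011*, 00-11, 0001-*, 01-00, 010-1*, 0100-, 1-011*, 1-100, 10-00, 100-0, 1001-*, 110-1*, 111-0
[col 2] --011, -001-, -10-1
Prime implicants: --011, -001-, -10-1, -1100, 00-11, 01-00, 0100-, 1-100, 10-00, 100-0, 111-0
PI chart (minterm → PIs covering it):
  2 | -001-  (sole → essential)
  3 | --011,-001-,00-11
  7 | 00-11  (sole → essential)
  9 | -10-1,0100-
  11 | --011,-10-1
  12 | -1100,01-00
  16 | 10-00,100-0
  18 | -001-,100-0
  19 | --011,-001-
  20 | 1-100,10-00
  25 | -10-1  (sole → essential)
  27 | --011,-10-1
  28 | -1100,1-100,111-0
  30 | 111-0  (sole → essential)
Essential prime implicants: -001-, -10-1, 00-11, 111-0
Petrick residual → -1100, 10-00
Minimum SOP uses 6 PIs: b'c'd + bc'e + bcd'e' + a'b'de + ab'd'e' + abce'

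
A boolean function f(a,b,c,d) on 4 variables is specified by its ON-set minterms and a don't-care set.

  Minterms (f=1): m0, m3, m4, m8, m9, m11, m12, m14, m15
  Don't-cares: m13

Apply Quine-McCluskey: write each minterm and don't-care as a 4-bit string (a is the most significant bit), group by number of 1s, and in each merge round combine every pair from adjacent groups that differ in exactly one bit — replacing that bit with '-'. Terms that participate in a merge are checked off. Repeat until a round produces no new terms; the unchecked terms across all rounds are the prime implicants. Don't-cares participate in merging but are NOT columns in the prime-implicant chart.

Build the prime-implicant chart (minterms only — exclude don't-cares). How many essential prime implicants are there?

3

[col 0] 0000*, 0011*, 0100*, 1000*, 1001*, 1011*, 1100*, 1101*, 1110*, 1111*
[col 1] -000*, -011, -100*, 0-00*, 1-00*, 1-01*, 1-11*, 10-1*, 100-*, 11-0*, 11-1*, 110-*, 111-*
[col 2] --00, 1--1, 1-0-, 11--
Prime implicants: --00, -011, 1--1, 1-0-, 11--
PI chart (minterm → PIs covering it):
  0 | --00  (sole → essential)
  3 | -011  (sole → essential)
  4 | --00  (sole → essential)
  8 | --00,1-0-
  9 | 1--1,1-0-
  11 | -011,1--1
  12 | --00,1-0-,11--
  14 | 11--  (sole → essential)
  15 | 1--1,11--
Essential prime implicants: --00, -011, 11--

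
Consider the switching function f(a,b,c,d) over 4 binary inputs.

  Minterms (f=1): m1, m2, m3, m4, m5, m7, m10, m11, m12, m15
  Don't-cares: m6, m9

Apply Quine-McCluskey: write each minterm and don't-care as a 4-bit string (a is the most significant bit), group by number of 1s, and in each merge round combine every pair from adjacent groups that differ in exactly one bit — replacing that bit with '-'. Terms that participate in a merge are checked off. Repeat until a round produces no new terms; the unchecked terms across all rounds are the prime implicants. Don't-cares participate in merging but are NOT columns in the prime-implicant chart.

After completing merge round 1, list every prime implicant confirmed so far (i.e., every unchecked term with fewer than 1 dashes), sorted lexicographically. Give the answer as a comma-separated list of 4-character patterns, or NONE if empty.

NONE

Round 0: 0001✓ 0010✓ 0011✓ 0100✓ 0101✓ 0110✓ 0111✓ 1001✓ 1010✓ 1011✓ 1100✓ 1111✓
Round 1: -001✓ -010✓ -011✓ -100 -111✓ 0-01✓ 0-10✓ 0-11✓ 00-1✓ 001-✓ 01-0✓ 01-1✓ 010-✓ 011-✓ 1-11✓ 10-1✓ 101-✓
Round 2: --11 -0-1 -01- 0--1 0-1- 01--
PIs = {--11, -0-1, -01-, -100, 0--1, 0-1-, 01--}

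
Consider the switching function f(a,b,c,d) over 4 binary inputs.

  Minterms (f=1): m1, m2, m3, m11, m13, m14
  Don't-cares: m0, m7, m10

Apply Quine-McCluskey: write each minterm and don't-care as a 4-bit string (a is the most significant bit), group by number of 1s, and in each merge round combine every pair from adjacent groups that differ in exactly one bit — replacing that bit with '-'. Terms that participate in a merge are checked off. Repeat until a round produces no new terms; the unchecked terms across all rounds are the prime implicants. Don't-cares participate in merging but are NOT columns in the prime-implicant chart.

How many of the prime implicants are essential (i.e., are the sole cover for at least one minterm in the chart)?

4

size-2^0 implicants → 0000(✓)  0001(✓)  0010(✓)  0011(✓)  0111(✓)  1010(✓)  1011(✓)  1101  1110(✓)
size-2^1 implicants → -010(✓)  -011(✓)  0-11  00-0(✓)  00-1(✓)  000-(✓)  001-(✓)  1-10  101-(✓)
size-2^2 implicants → -01-  00--
Unchecked terms (primes): -01-, 0-11, 00--, 1-10, 1101
Minterm coverage:
  m1 ⊆ 00-- [E]
  m2 ⊆ -01-,00--
  m3 ⊆ -01-,0-11,00--
  m11 ⊆ -01- [E]
  m13 ⊆ 1101 [E]
  m14 ⊆ 1-10 [E]
E = {-01-, 00--, 1-10, 1101}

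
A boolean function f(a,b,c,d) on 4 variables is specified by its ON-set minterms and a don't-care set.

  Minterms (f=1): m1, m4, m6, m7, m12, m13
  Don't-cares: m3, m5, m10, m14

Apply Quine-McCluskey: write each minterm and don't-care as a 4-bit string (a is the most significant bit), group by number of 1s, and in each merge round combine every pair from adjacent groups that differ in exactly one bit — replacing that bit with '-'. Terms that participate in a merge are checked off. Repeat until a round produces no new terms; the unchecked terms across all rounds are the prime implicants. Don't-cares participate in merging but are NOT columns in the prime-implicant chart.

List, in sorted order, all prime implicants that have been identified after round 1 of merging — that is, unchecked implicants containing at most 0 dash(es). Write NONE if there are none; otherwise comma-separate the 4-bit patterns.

size-2^0 implicants → 0001(✓)  0011(✓)  0100(✓)  0101(✓)  0110(✓)  0111(✓)  1010(✓)  1100(✓)  1101(✓)  1110(✓)
size-2^1 implicants → -100(✓)  -101(✓)  -110(✓)  0-01(✓)  0-11(✓)  00-1(✓)  01-0(✓)  01-1(✓)  010-(✓)  011-(✓)  1-10  11-0(✓)  110-(✓)
size-2^2 implicants → -1-0  -10-  0--1  01--
Unchecked terms (primes): -1-0, -10-, 0--1, 01--, 1-10

NONE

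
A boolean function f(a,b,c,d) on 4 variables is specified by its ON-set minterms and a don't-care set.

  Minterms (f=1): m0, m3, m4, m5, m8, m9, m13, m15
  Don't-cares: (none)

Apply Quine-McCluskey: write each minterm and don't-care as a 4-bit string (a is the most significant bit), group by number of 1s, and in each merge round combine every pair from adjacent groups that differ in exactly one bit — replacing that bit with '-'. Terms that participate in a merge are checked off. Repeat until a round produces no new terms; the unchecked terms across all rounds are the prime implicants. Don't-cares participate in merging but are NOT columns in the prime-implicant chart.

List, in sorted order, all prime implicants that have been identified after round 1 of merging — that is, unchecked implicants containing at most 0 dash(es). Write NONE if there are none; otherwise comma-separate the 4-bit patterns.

[col 0] 0000*, 0011, 0100*, 0101*, 1000*, 1001*, 1101*, 1111*
[col 1] -000, -101, 0-00, 010-, 1-01, 100-, 11-1
Prime implicants: -000, -101, 0-00, 0011, 010-, 1-01, 100-, 11-1

0011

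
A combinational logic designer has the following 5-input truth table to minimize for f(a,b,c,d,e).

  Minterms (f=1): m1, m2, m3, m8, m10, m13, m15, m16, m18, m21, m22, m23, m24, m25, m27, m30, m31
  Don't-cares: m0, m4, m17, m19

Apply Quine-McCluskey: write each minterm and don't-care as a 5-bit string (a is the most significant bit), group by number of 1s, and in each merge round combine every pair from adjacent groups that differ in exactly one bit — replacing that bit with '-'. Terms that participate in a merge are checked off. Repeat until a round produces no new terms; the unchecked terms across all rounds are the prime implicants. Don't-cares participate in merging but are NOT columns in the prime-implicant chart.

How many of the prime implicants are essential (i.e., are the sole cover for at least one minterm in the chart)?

[col 0] 00000*, 00001*, 00010*, 00011*, 00100*, 01000*, 01010*, 01101*, 01111*, 10000*, 10001*, 10010*, 10011*, 10101*, 10110*, 10111*, 11000*, 11001*, 11011*, 11110*, 11111*
[col 1] -0000*, -0001*, -0010*, -0011*, -1000*, -1111, 0-000*, 0-010*, 00-00, 000-0*, 000-1*, 0000-*, 0001-*, 010-0*, 011-1, 1-000*, 1-001*, 1-011*, 1-110*, 1-111*, 10-01*, 10-10*, 10-11*, 100-0*, 100-1*, 1000-*, 1001-*, 101-1*, 1011-*, 11-11*, 110-1*, 1100-*, 1111-*
[col 2] --000, -00-0*, -00-1*, -000-*, -001-*, 0-0-0, 000--*, 1--11, 1-0-1, 1-00-, 1-11-, 10--1, 10-1-, 100--*
[col 3] -00--
Prime implicants: --000, -00--, -1111, 0-0-0, 00-00, 011-1, 1--11, 1-0-1, 1-00-, 1-11-, 10--1, 10-1-
PI chart (minterm → PIs covering it):
  1 | -00--  (sole → essential)
  2 | -00--,0-0-0
  3 | -00--  (sole → essential)
  8 | --000,0-0-0
  10 | 0-0-0  (sole → essential)
  13 | 011-1  (sole → essential)
  15 | -1111,011-1
  16 | --000,-00--,1-00-
  18 | -00--,10-1-
  21 | 10--1  (sole → essential)
  22 | 1-11-,10-1-
  23 | 1--11,1-11-,10--1,10-1-
  24 | --000,1-00-
  25 | 1-0-1,1-00-
  27 | 1--11,1-0-1
  30 | 1-11-  (sole → essential)
  31 | -1111,1--11,1-11-
Essential prime implicants: -00--, 0-0-0, 011-1, 1-11-, 10--1

5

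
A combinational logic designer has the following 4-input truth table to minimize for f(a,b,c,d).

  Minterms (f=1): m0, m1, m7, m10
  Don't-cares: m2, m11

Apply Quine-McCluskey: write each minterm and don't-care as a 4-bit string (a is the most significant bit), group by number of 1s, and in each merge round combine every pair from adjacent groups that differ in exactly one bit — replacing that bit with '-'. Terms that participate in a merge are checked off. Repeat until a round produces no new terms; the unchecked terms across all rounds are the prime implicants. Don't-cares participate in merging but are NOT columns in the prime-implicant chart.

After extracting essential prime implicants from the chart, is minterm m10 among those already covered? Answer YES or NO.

NO

[col 0] 0000*, 0001*, 0010*, 0111, 1010*, 1011*
[col 1] -010, 00-0, 000-, 101-
Prime implicants: -010, 00-0, 000-, 0111, 101-
PI chart (minterm → PIs covering it):
  0 | 00-0,000-
  1 | 000-  (sole → essential)
  7 | 0111  (sole → essential)
  10 | -010,101-
Essential prime implicants: 000-, 0111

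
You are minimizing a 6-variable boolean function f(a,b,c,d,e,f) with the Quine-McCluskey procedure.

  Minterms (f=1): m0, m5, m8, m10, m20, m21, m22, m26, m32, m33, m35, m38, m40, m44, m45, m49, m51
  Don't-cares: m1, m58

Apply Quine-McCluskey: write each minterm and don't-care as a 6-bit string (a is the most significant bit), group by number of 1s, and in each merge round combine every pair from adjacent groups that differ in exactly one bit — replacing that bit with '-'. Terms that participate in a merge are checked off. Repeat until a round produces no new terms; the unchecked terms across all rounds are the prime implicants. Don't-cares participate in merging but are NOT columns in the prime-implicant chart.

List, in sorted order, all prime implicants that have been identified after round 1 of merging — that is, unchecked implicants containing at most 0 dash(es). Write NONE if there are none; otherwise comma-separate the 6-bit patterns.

size-2^0 implicants → 000000(✓)  000001(✓)  000101(✓)  001000(✓)  001010(✓)  010100(✓)  010101(✓)  010110(✓)  011010(✓)  100000(✓)  100001(✓)  100011(✓)  100110  101000(✓)  101100(✓)  101101(✓)  110001(✓)  110011(✓)  111010(✓)
size-2^1 implicants → -00000(✓)  -00001(✓)  -01000(✓)  -11010  0-0101  0-1010  00-000(✓)  000-01  00000-(✓)  0010-0  0101-0  01010-  1-0001(✓)  1-0011(✓)  10-000(✓)  1000-1(✓)  10000-(✓)  101-00  10110-  1100-1(✓)
size-2^2 implicants → -0-000  -0000-  1-00-1
Unchecked terms (primes): -0-000, -0000-, -11010, 0-0101, 0-1010, 000-01, 0010-0, 0101-0, 01010-, 1-00-1, 100110, 101-00, 10110-

100110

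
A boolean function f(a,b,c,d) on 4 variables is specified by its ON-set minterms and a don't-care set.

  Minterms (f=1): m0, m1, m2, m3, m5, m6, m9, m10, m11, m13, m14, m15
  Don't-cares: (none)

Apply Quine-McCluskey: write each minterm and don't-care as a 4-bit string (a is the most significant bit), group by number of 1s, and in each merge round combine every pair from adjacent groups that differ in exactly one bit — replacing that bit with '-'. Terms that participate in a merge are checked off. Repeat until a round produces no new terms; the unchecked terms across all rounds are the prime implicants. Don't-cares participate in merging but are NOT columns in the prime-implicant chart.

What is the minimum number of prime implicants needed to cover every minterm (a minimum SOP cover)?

[col 0] 0000*, 0001*, 0010*, 0011*, 0101*, 0110*, 1001*, 1010*, 1011*, 1101*, 1110*, 1111*
[col 1] -001*, -010*, -011*, -101*, -110*, 0-01*, 0-10*, 00-0*, 00-1*, 000-*, 001-*, 1-01*, 1-10*, 1-11*, 10-1*, 101-*, 11-1*, 111-*
[col 2] --01, --10, -0-1, -01-, 00--, 1--1, 1-1-
Prime implicants: --01, --10, -0-1, -01-, 00--, 1--1, 1-1-
PI chart (minterm → PIs covering it):
  0 | 00--  (sole → essential)
  1 | --01,-0-1,00--
  2 | --10,-01-,00--
  3 | -0-1,-01-,00--
  5 | --01  (sole → essential)
  6 | --10  (sole → essential)
  9 | --01,-0-1,1--1
  10 | --10,-01-,1-1-
  11 | -0-1,-01-,1--1,1-1-
  13 | --01,1--1
  14 | --10,1-1-
  15 | 1--1,1-1-
Essential prime implicants: --01, --10, 00--
Petrick residual → 1--1
Minimum SOP uses 4 PIs: c'd + cd' + a'b' + ad

4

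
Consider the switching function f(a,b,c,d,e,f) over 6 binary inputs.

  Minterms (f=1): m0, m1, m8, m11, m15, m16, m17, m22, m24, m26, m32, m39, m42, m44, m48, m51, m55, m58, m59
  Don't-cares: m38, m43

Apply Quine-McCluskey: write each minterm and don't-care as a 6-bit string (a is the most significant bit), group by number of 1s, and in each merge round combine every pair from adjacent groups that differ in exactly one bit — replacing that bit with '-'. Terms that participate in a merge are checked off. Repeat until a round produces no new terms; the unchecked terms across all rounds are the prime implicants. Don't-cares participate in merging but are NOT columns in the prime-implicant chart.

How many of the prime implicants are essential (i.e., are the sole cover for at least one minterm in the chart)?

Round 0: 000000✓ 000001✓ 001000✓ 001011✓ 001111✓ 010000✓ 010001✓ 010110 011000✓ 011010✓ 100000✓ 100110✓ 100111✓ 101010✓ 101011✓ 101100 110000✓ 110011✓ 110111✓ 111010✓ 111011✓
Round 1: -00000✓ -01011 -10000✓ -11010 0-0000✓ 0-0001✓ 0-1000✓ 00-000✓ 00000-✓ 001-11 01-000✓ 01000-✓ 0110-0 1-0000✓ 1-0111 1-1010✓ 1-1011✓ 10011- 10101-✓ 11-011 110-11 11101-✓
Round 2: --0000 0--000 0-000- 1-101-
PIs = {--0000, -01011, -11010, 0--000, 0-000-, 001-11, 010110, 0110-0, 1-0111, 1-101-, 10011-, 101100, 11-011, 110-11}
Coverage chart:
  m0: --0000,0--000,0-000-
  m1: 0-000- ←essential
  m8: 0--000 ←essential
  m11: -01011,001-11
  m15: 001-11 ←essential
  m16: --0000,0--000,0-000-
  m17: 0-000- ←essential
  m22: 010110 ←essential
  m24: 0--000,0110-0
  m26: -11010,0110-0
  m32: --0000 ←essential
  m39: 1-0111,10011-
  m42: 1-101- ←essential
  m44: 101100 ←essential
  m48: --0000 ←essential
  m51: 11-011,110-11
  m55: 1-0111,110-11
  m58: -11010,1-101-
  m59: 1-101-,11-011
Essential: --0000, 0--000, 0-000-, 001-11, 010110, 1-101-, 101100

7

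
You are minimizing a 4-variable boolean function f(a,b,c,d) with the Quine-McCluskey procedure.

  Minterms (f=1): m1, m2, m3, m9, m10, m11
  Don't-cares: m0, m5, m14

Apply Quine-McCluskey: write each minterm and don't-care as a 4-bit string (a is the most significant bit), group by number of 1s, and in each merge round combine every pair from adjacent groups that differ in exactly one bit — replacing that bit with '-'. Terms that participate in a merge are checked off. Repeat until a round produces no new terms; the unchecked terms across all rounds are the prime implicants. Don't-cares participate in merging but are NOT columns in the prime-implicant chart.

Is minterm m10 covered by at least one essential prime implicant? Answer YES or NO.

NO

[col 0] 0000*, 0001*, 0010*, 0011*, 0101*, 1001*, 1010*, 1011*, 1110*
[col 1] -001*, -010*, -011*, 0-01, 00-0*, 00-1*, 000-*, 001-*, 1-10, 10-1*, 101-*
[col 2] -0-1, -01-, 00--
Prime implicants: -0-1, -01-, 0-01, 00--, 1-10
PI chart (minterm → PIs covering it):
  1 | -0-1,0-01,00--
  2 | -01-,00--
  3 | -0-1,-01-,00--
  9 | -0-1  (sole → essential)
  10 | -01-,1-10
  11 | -0-1,-01-
Essential prime implicants: -0-1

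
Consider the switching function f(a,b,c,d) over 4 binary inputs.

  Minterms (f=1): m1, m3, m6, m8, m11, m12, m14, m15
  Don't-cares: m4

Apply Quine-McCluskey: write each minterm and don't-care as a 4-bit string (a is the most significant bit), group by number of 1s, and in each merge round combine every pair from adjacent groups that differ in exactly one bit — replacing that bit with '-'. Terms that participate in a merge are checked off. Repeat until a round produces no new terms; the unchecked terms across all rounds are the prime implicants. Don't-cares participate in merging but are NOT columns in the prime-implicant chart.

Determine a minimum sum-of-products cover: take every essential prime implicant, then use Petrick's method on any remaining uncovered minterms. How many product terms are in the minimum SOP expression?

[col 0] 0001*, 0011*, 0100*, 0110*, 1000*, 1011*, 1100*, 1110*, 1111*
[col 1] -011, -100*, -110*, 00-1, 01-0*, 1-00, 1-11, 11-0*, 111-
[col 2] -1-0
Prime implicants: -011, -1-0, 00-1, 1-00, 1-11, 111-
PI chart (minterm → PIs covering it):
  1 | 00-1  (sole → essential)
  3 | -011,00-1
  6 | -1-0  (sole → essential)
  8 | 1-00  (sole → essential)
  11 | -011,1-11
  12 | -1-0,1-00
  14 | -1-0,111-
  15 | 1-11,111-
Essential prime implicants: -1-0, 00-1, 1-00
Petrick residual → 1-11
Minimum SOP uses 4 PIs: bd' + a'b'd + ac'd' + acd

4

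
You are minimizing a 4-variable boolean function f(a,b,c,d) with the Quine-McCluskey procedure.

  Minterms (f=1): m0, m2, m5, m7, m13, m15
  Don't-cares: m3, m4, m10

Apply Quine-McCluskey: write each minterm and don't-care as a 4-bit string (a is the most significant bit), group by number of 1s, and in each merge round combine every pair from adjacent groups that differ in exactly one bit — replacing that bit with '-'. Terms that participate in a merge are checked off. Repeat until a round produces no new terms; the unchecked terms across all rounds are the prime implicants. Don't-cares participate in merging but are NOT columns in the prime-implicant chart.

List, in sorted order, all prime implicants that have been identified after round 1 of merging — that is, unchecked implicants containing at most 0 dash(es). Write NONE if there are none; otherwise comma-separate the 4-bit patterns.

Round 0: 0000✓ 0010✓ 0011✓ 0100✓ 0101✓ 0111✓ 1010✓ 1101✓ 1111✓
Round 1: -010 -101✓ -111✓ 0-00 0-11 00-0 001- 01-1✓ 010- 11-1✓
Round 2: -1-1
PIs = {-010, -1-1, 0-00, 0-11, 00-0, 001-, 010-}

NONE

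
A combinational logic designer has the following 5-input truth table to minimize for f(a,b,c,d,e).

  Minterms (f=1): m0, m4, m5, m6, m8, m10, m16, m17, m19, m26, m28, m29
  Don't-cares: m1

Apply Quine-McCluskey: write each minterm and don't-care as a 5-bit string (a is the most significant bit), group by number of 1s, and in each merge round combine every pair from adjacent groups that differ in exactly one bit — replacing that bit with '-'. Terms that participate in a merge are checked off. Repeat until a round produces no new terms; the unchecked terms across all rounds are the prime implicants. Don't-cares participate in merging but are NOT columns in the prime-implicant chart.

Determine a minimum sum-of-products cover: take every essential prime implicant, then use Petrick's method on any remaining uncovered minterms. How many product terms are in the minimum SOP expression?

size-2^0 implicants → 00000(✓)  00001(✓)  00100(✓)  00101(✓)  00110(✓)  01000(✓)  01010(✓)  10000(✓)  10001(✓)  10011(✓)  11010(✓)  11100(✓)  11101(✓)
size-2^1 implicants → -0000(✓)  -0001(✓)  -1010  0-000  00-00(✓)  00-01(✓)  0000-(✓)  001-0  0010-(✓)  010-0  100-1  1000-(✓)  1110-
size-2^2 implicants → -000-  00-0-
Unchecked terms (primes): -000-, -1010, 0-000, 00-0-, 001-0, 010-0, 100-1, 1110-
Minterm coverage:
  m0 ⊆ -000-,0-000,00-0-
  m4 ⊆ 00-0-,001-0
  m5 ⊆ 00-0- [E]
  m6 ⊆ 001-0 [E]
  m8 ⊆ 0-000,010-0
  m10 ⊆ -1010,010-0
  m16 ⊆ -000- [E]
  m17 ⊆ -000-,100-1
  m19 ⊆ 100-1 [E]
  m26 ⊆ -1010 [E]
  m28 ⊆ 1110- [E]
  m29 ⊆ 1110- [E]
E = {-000-, -1010, 00-0-, 001-0, 100-1, 1110-}
Petrick residual → 0-000
Cover = b'c'd' + bc'de' + a'c'd'e' + a'b'd' + a'b'ce' + ab'c'e + abcd'  |cover|=7

7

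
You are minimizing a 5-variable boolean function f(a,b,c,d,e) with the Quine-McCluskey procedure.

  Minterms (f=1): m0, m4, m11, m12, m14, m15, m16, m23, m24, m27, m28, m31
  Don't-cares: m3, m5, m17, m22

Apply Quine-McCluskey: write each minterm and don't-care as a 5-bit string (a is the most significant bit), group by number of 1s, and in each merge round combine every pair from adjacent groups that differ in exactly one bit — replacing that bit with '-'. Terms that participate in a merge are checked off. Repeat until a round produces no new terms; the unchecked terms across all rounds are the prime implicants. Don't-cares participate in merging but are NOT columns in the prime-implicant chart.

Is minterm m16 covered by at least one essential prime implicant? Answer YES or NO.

size-2^0 implicants → 00000(✓)  00011(✓)  00100(✓)  00101(✓)  01011(✓)  01100(✓)  01110(✓)  01111(✓)  10000(✓)  10001(✓)  10110(✓)  10111(✓)  11000(✓)  11011(✓)  11100(✓)  11111(✓)
size-2^1 implicants → -0000  -1011(✓)  -1100  -1111(✓)  0-011  0-100  00-00  0010-  01-11(✓)  011-0  0111-  1-000  1-111  1000-  1011-  11-00  11-11(✓)
size-2^2 implicants → -1-11
Unchecked terms (primes): -0000, -1-11, -1100, 0-011, 0-100, 00-00, 0010-, 011-0, 0111-, 1-000, 1-111, 1000-, 1011-, 11-00
Minterm coverage:
  m0 ⊆ -0000,00-00
  m4 ⊆ 0-100,00-00,0010-
  m11 ⊆ -1-11,0-011
  m12 ⊆ -1100,0-100,011-0
  m14 ⊆ 011-0,0111-
  m15 ⊆ -1-11,0111-
  m16 ⊆ -0000,1-000,1000-
  m23 ⊆ 1-111,1011-
  m24 ⊆ 1-000,11-00
  m27 ⊆ -1-11 [E]
  m28 ⊆ -1100,11-00
  m31 ⊆ -1-11,1-111
E = {-1-11}

NO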